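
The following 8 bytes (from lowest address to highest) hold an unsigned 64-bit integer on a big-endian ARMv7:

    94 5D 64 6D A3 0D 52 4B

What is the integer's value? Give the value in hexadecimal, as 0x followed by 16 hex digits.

Big-endian: lowest address holds the most-significant byte.
The bytes are already most-significant first: 0x945D646DA30D524B.

0x945D646DA30D524B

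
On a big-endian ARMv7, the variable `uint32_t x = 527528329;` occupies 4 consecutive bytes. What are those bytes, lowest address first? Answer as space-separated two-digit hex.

1F 71 71 89

527528329 in hexadecimal, padded to 32 bits, is 0x1F717189.
Split into bytes (most-significant first): 1F 71 71 89.
Big-endian: lowest address holds the most-significant byte.
So the memory order matches the most-significant-first order: 1F 71 71 89.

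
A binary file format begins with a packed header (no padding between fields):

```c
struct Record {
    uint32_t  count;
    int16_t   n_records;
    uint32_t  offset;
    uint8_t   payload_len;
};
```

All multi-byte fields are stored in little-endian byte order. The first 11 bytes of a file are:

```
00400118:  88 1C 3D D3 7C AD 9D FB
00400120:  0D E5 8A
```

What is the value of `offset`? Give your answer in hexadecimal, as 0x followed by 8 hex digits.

`offset` follows `count` (4 B), `n_records` (2 B), so it starts at offset 4 + 2 = 6 and occupies 4 bytes.
Bytes at offsets 6..9: 9D FB 0D E5.
In little-endian order the low byte comes first in memory.
Reassemble most-significant byte first: E5 0D FB 9D → 0xE50DFB9D.

0xE50DFB9D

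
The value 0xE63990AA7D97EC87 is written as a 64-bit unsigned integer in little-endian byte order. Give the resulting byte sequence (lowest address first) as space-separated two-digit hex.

87 EC 97 7D AA 90 39 E6

Split into bytes (most-significant first): E6 39 90 AA 7D 97 EC 87.
Little-endian: lowest address holds the least-significant byte.
So at ascending addresses the bytes are 87 EC 97 7D AA 90 39 E6.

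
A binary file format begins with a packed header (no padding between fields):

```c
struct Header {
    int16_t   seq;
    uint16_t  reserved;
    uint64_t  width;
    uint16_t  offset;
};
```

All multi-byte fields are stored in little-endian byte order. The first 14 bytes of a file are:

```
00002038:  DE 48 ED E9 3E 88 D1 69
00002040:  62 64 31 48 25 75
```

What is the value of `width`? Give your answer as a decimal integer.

`width` follows `seq` (2 B), `reserved` (2 B), so it starts at offset 2 + 2 = 4 and occupies 8 bytes.
Bytes at offsets 4..11: 3E 88 D1 69 62 64 31 48.
Little-endian: lowest address holds the least-significant byte.
Reassemble most-significant byte first: 48 31 64 62 69 D1 88 3E → 0x4831646269D1883E.
0x4831646269D1883E = 5202049418434545726.

5202049418434545726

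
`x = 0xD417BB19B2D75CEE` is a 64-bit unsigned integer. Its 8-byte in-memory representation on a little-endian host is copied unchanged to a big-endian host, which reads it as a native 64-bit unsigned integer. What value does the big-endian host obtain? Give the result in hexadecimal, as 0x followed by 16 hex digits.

Stored little-endian, the bytes at ascending addresses are EE 5C D7 B2 19 BB 17 D4.
Read back as big-endian, the last byte is least significant, giving 0xEE5CD7B219BB17D4.

0xEE5CD7B219BB17D4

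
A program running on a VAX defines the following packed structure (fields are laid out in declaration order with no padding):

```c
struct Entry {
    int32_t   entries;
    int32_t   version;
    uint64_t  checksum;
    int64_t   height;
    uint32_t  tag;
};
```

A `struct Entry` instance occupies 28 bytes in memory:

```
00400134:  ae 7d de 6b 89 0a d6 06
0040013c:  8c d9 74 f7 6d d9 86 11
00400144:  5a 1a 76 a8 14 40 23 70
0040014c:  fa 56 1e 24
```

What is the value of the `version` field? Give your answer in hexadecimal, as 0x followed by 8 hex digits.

`version` follows `entries` (4 bytes), so it starts at byte offset 4 and occupies 4 bytes.
Bytes at offsets 4..7: 89 0A D6 06.
In little-endian order the low byte comes first in memory.
Reassemble most-significant byte first: 06 D6 0A 89 → 0x06D60A89.

0x06D60A89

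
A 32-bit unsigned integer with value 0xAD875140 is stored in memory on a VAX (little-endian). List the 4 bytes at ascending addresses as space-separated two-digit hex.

Split into bytes (most-significant first): AD 87 51 40.
Little-endian: lowest address holds the least-significant byte.
So at ascending addresses the bytes are 40 51 87 AD.

40 51 87 AD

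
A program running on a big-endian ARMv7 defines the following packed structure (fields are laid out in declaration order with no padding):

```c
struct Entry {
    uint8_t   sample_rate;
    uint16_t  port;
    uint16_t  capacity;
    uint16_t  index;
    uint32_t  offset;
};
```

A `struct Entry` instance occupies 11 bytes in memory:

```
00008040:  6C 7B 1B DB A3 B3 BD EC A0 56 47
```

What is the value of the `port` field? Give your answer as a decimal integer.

31515

`port` follows `sample_rate` (1 byte), so it starts at byte offset 1 and occupies 2 bytes.
Bytes at offsets 1..2: 7B 1B.
Big-endian stores the most-significant byte at the lowest address.
The bytes are already most-significant first: 0x7B1B.
0x7B1B = 31515.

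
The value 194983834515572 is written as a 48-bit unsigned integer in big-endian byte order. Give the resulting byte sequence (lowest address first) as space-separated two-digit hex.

B1 56 36 31 78 74

194983834515572 in hexadecimal, padded to 48 bits, is 0xB15636317874.
Split into bytes (most-significant first): B1 56 36 31 78 74.
Big-endian: lowest address holds the most-significant byte.
So the memory order matches the most-significant-first order: B1 56 36 31 78 74.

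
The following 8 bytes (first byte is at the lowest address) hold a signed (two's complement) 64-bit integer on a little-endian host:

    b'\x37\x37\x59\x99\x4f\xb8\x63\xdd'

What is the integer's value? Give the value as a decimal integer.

In little-endian order the low byte comes first in memory.
Reassemble most-significant byte first: DD 63 B8 4F 99 59 37 37 → 0xDD63B84F99593737.
Top bit is set, so as a signed 64-bit value this is 0xDD63B84F99593737 − 2^64 = -2493947116618434761.

-2493947116618434761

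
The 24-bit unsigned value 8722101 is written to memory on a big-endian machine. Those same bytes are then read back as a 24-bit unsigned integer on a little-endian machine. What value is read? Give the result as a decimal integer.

8722101 in 24-bit hexadecimal is 0x8516B5.
Stored big-endian, the bytes at ascending addresses are 85 16 B5.
Read back as little-endian, the first byte is least significant, giving 0xB51685.
0xB51685 = 11867781.

11867781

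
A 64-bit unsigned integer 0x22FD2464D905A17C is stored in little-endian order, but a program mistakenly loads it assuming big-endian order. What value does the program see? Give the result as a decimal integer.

8980465563199667490

Stored little-endian, the bytes at ascending addresses are 7C A1 05 D9 64 24 FD 22.
Read back as big-endian, the last byte is least significant, giving 0x7CA105D96424FD22.
0x7CA105D96424FD22 = 8980465563199667490.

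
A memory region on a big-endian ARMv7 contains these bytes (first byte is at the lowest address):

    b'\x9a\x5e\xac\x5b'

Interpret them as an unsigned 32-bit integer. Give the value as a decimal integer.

In big-endian order the high byte comes first in memory.
The bytes are already most-significant first: 0x9A5EAC5B.
0x9A5EAC5B = 2589895771.

2589895771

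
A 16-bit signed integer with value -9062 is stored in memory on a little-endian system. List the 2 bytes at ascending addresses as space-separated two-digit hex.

9A DC

Two's complement of -9062 in 16 bits: 9062 = 0x2366; invert → 0xDC99; add 1 → 0xDC9A.
Split into bytes (most-significant first): DC 9A.
Little-endian: lowest address holds the least-significant byte.
So at ascending addresses the bytes are 9A DC.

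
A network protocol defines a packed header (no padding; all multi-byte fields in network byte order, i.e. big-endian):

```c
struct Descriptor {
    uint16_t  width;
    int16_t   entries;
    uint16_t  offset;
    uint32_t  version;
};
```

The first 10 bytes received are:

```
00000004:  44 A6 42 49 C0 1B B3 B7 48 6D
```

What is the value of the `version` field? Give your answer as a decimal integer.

`version` follows `width` (2 B), `entries` (2 B), `offset` (2 B), so it starts at offset 2 + 2 + 2 = 6 and occupies 4 bytes.
Bytes at offsets 6..9: B3 B7 48 6D.
Big-endian stores the most-significant byte at the lowest address.
The bytes are already most-significant first: 0xB3B7486D.
0xB3B7486D = 3015133293.

3015133293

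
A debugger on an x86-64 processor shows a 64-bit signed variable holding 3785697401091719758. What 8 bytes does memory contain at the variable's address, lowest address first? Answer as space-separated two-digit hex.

4E 02 31 93 BA 7F 89 34

3785697401091719758 in hexadecimal, padded to 64 bits, is 0x34897FBA9331024E.
Split into bytes (most-significant first): 34 89 7F BA 93 31 02 4E.
In little-endian order the low byte comes first in memory.
So at ascending addresses the bytes are 4E 02 31 93 BA 7F 89 34.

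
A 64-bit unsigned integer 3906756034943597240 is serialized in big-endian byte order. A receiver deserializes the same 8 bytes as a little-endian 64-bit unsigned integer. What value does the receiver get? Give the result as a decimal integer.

3906756034943597240 in 64-bit hexadecimal is 0x363795EA36ED3AB8.
Stored big-endian, the bytes at ascending addresses are 36 37 95 EA 36 ED 3A B8.
Read back as little-endian, the first byte is least significant, giving 0xB83AED36EA953736.
0xB83AED36EA953736 = 13275183671747622710.

13275183671747622710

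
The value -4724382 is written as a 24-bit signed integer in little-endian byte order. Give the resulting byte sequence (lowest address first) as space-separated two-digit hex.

62 E9 B7

Two's complement of -4724382 in 24 bits: 4724382 = 0x48169E; invert → 0xB7E961; add 1 → 0xB7E962.
Split into bytes (most-significant first): B7 E9 62.
Little-endian: lowest address holds the least-significant byte.
So at ascending addresses the bytes are 62 E9 B7.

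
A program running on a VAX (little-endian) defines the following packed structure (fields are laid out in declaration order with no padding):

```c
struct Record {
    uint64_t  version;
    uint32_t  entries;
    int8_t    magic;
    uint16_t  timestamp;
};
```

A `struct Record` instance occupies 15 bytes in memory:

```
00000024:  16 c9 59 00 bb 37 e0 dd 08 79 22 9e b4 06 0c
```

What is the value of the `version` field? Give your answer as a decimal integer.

`version` is the first field, at byte offset 0, occupying 8 bytes.
Bytes at offsets 0..7: 16 C9 59 00 BB 37 E0 DD.
Little-endian: lowest address holds the least-significant byte.
Reassemble most-significant byte first: DD E0 37 BB 00 59 C9 16 → 0xDDE037BB0059C916.
0xDDE037BB0059C916 = 15987839953469557014.

15987839953469557014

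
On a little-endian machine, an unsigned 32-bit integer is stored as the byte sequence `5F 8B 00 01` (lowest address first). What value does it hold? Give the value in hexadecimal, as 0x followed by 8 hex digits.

0x01008B5F

Little-endian: lowest address holds the least-significant byte.
Reassemble most-significant byte first: 01 00 8B 5F → 0x01008B5F.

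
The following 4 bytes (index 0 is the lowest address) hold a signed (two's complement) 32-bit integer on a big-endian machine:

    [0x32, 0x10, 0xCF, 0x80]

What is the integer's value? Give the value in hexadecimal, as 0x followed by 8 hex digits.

0x3210CF80

In big-endian order the high byte comes first in memory.
The bytes are already most-significant first: 0x3210CF80.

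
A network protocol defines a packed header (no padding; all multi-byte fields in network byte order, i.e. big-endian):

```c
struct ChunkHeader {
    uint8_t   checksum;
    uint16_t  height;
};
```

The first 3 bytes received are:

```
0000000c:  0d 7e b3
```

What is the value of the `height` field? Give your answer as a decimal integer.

32435

`height` follows `checksum` (1 byte), so it starts at byte offset 1 and occupies 2 bytes.
Bytes at offsets 1..2: 7E B3.
In big-endian order the high byte comes first in memory.
The bytes are already most-significant first: 0x7EB3.
0x7EB3 = 32435.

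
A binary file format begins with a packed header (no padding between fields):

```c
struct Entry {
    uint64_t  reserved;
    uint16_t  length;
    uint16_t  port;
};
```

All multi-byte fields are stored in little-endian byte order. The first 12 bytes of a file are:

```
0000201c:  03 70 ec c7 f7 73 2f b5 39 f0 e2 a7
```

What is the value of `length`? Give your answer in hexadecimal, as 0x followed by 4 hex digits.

`length` follows `reserved` (8 bytes), so it starts at byte offset 8 and occupies 2 bytes.
Bytes at offsets 8..9: 39 F0.
Little-endian: lowest address holds the least-significant byte.
Reassemble most-significant byte first: F0 39 → 0xF039.

0xF039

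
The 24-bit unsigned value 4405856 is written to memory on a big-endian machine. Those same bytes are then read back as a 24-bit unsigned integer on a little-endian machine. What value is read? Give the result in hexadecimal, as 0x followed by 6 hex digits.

4405856 in 24-bit hexadecimal is 0x433A60.
Stored big-endian, the bytes at ascending addresses are 43 3A 60.
Read back as little-endian, the first byte is least significant, giving 0x603A43.

0x603A43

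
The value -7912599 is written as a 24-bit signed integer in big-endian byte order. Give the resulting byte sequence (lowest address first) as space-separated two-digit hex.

87 43 69

Two's complement of -7912599 in 24 bits: 7912599 = 0x78BC97; invert → 0x874368; add 1 → 0x874369.
Split into bytes (most-significant first): 87 43 69.
In big-endian order the high byte comes first in memory.
So the memory order matches the most-significant-first order: 87 43 69.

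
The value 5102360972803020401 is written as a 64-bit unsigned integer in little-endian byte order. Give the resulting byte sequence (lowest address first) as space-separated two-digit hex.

5102360972803020401 in hexadecimal, padded to 64 bits, is 0x46CF3A4573BD9671.
Split into bytes (most-significant first): 46 CF 3A 45 73 BD 96 71.
Little-endian stores the least-significant byte at the lowest address.
So at ascending addresses the bytes are 71 96 BD 73 45 3A CF 46.

71 96 BD 73 45 3A CF 46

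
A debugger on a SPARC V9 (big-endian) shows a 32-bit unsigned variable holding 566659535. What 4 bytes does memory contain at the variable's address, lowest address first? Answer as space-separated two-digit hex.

566659535 in hexadecimal, padded to 32 bits, is 0x21C689CF.
Split into bytes (most-significant first): 21 C6 89 CF.
In big-endian order the high byte comes first in memory.
So the memory order matches the most-significant-first order: 21 C6 89 CF.

21 C6 89 CF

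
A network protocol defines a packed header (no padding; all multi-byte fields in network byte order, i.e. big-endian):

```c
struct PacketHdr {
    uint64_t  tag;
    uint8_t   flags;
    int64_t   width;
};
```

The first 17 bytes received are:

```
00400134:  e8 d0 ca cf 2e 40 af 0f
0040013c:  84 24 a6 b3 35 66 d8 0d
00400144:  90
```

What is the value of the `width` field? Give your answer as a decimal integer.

`width` follows `tag` (8 B), `flags` (1 B), so it starts at offset 8 + 1 = 9 and occupies 8 bytes.
Bytes at offsets 9..16: 24 A6 B3 35 66 D8 0D 90.
In big-endian order the high byte comes first in memory.
The bytes are already most-significant first: 0x24A6B33566D80D90.
0x24A6B33566D80D90 = 2640995273439448464.

2640995273439448464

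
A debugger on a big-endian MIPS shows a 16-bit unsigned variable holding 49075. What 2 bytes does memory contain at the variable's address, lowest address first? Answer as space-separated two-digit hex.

BF B3

49075 in hexadecimal, padded to 16 bits, is 0xBFB3.
Split into bytes (most-significant first): BF B3.
Big-endian: lowest address holds the most-significant byte.
So the memory order matches the most-significant-first order: BF B3.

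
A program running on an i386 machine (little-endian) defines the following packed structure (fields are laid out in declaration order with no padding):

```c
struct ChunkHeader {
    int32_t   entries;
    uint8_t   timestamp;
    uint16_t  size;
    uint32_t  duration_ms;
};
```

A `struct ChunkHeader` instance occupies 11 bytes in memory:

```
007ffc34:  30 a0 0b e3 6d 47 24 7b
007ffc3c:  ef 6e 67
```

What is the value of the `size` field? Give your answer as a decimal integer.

9287

`size` follows `entries` (4 B), `timestamp` (1 B), so it starts at offset 4 + 1 = 5 and occupies 2 bytes.
Bytes at offsets 5..6: 47 24.
Little-endian stores the least-significant byte at the lowest address.
Reassemble most-significant byte first: 24 47 → 0x2447.
0x2447 = 9287.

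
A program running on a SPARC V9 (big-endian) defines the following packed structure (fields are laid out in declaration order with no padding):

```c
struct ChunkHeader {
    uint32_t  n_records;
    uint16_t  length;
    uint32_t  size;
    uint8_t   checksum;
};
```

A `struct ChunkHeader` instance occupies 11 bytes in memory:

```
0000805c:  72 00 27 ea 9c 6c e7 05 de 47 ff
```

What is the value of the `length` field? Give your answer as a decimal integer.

40044

`length` follows `n_records` (4 bytes), so it starts at byte offset 4 and occupies 2 bytes.
Bytes at offsets 4..5: 9C 6C.
Big-endian: lowest address holds the most-significant byte.
The bytes are already most-significant first: 0x9C6C.
0x9C6C = 40044.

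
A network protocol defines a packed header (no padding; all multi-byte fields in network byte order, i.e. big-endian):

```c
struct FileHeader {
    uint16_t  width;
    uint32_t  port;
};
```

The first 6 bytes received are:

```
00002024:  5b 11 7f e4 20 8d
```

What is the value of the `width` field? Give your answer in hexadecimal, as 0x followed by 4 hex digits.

0x5B11

`width` is the first field, at byte offset 0, occupying 2 bytes.
Bytes at offsets 0..1: 5B 11.
In big-endian order the high byte comes first in memory.
The bytes are already most-significant first: 0x5B11.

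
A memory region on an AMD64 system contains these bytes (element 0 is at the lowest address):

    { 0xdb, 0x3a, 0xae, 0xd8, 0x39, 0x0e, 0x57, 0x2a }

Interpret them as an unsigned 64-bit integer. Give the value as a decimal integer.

3050922914178022107

Little-endian: lowest address holds the least-significant byte.
Reassemble most-significant byte first: 2A 57 0E 39 D8 AE 3A DB → 0x2A570E39D8AE3ADB.
0x2A570E39D8AE3ADB = 3050922914178022107.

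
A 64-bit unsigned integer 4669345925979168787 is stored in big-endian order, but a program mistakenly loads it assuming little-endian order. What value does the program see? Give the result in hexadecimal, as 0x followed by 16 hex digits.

4669345925979168787 in 64-bit hexadecimal is 0x40CCD9616367E013.
Stored big-endian, the bytes at ascending addresses are 40 CC D9 61 63 67 E0 13.
Read back as little-endian, the first byte is least significant, giving 0x13E0676361D9CC40.

0x13E0676361D9CC40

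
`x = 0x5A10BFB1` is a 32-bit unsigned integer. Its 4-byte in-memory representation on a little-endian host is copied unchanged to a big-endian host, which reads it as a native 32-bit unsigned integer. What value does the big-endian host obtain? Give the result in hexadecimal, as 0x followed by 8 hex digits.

0xB1BF105A

Stored little-endian, the bytes at ascending addresses are B1 BF 10 5A.
Read back as big-endian, the last byte is least significant, giving 0xB1BF105A.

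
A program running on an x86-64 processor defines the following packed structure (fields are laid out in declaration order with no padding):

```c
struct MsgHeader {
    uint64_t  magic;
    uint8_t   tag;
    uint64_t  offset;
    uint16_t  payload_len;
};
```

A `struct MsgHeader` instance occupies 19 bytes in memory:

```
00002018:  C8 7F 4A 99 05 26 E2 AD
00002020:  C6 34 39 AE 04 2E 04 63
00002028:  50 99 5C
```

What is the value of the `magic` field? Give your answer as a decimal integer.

`magic` is the first field, at byte offset 0, occupying 8 bytes.
Bytes at offsets 0..7: C8 7F 4A 99 05 26 E2 AD.
Little-endian: lowest address holds the least-significant byte.
Reassemble most-significant byte first: AD E2 26 05 99 4A 7F C8 → 0xADE22605994A7FC8.
0xADE22605994A7FC8 = 12529618918786629576.

12529618918786629576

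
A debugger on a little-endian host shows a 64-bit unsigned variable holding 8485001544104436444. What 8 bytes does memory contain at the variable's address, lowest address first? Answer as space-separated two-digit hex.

DC 62 FC EA F2 C7 C0 75

8485001544104436444 in hexadecimal, padded to 64 bits, is 0x75C0C7F2EAFC62DC.
Split into bytes (most-significant first): 75 C0 C7 F2 EA FC 62 DC.
Little-endian: lowest address holds the least-significant byte.
So at ascending addresses the bytes are DC 62 FC EA F2 C7 C0 75.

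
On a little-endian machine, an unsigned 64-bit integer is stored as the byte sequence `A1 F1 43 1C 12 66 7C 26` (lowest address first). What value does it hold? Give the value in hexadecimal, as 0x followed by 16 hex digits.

Little-endian stores the least-significant byte at the lowest address.
Reassemble most-significant byte first: 26 7C 66 12 1C 43 F1 A1 → 0x267C66121C43F1A1.

0x267C66121C43F1A1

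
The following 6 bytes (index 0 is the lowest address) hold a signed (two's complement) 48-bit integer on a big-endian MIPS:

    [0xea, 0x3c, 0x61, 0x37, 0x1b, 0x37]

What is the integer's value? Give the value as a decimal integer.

-23929926771913

Big-endian: lowest address holds the most-significant byte.
The bytes are already most-significant first: 0xEA3C61371B37.
Top bit is set, so as a signed 48-bit value this is 0xEA3C61371B37 − 2^48 = -23929926771913.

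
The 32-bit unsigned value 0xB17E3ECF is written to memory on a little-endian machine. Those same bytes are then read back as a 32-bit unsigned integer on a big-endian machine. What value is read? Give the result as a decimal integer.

3476979377

Stored little-endian, the bytes at ascending addresses are CF 3E 7E B1.
Read back as big-endian, the last byte is least significant, giving 0xCF3E7EB1.
0xCF3E7EB1 = 3476979377.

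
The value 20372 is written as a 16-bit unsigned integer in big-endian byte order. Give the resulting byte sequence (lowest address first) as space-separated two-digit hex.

4F 94

20372 in hexadecimal, padded to 16 bits, is 0x4F94.
Split into bytes (most-significant first): 4F 94.
In big-endian order the high byte comes first in memory.
So the memory order matches the most-significant-first order: 4F 94.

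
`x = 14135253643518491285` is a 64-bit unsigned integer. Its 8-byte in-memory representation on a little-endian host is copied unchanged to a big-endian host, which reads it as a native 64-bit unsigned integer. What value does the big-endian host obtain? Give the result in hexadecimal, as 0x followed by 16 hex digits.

14135253643518491285 in 64-bit hexadecimal is 0xC42A824C07F73A95.
Stored little-endian, the bytes at ascending addresses are 95 3A F7 07 4C 82 2A C4.
Read back as big-endian, the last byte is least significant, giving 0x953AF7074C822AC4.

0x953AF7074C822AC4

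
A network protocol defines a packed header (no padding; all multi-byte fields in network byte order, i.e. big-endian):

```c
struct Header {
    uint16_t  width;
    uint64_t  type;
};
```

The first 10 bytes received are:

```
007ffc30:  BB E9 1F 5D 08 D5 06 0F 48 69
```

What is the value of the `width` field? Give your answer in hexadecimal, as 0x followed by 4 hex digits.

`width` is the first field, at byte offset 0, occupying 2 bytes.
Bytes at offsets 0..1: BB E9.
Big-endian stores the most-significant byte at the lowest address.
The bytes are already most-significant first: 0xBBE9.

0xBBE9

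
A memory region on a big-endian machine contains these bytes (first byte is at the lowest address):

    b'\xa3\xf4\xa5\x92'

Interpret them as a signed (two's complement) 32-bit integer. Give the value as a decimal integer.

Big-endian stores the most-significant byte at the lowest address.
The bytes are already most-significant first: 0xA3F4A592.
Top bit is set, so as a signed 32-bit value this is 0xA3F4A592 − 2^32 = -1544247918.

-1544247918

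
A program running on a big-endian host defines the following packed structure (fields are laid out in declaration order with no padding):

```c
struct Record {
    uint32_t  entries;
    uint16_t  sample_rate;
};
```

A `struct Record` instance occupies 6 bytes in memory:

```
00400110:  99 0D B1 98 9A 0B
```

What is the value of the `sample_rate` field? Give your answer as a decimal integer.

`sample_rate` follows `entries` (4 bytes), so it starts at byte offset 4 and occupies 2 bytes.
Bytes at offsets 4..5: 9A 0B.
Big-endian stores the most-significant byte at the lowest address.
The bytes are already most-significant first: 0x9A0B.
0x9A0B = 39435.

39435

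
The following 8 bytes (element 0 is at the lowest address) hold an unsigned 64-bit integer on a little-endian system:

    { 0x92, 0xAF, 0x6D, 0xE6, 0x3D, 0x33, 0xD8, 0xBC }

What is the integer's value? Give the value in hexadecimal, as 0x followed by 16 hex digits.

0xBCD8333DE66DAF92

Little-endian stores the least-significant byte at the lowest address.
Reassemble most-significant byte first: BC D8 33 3D E6 6D AF 92 → 0xBCD8333DE66DAF92.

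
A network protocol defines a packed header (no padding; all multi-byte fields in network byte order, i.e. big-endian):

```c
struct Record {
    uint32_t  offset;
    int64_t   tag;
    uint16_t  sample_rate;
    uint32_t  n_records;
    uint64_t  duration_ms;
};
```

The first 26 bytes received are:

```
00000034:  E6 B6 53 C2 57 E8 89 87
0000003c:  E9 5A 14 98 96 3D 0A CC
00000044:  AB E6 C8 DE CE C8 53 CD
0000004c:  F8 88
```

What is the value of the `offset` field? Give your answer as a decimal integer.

3870708674

`offset` is the first field, at byte offset 0, occupying 4 bytes.
Bytes at offsets 0..3: E6 B6 53 C2.
In big-endian order the high byte comes first in memory.
The bytes are already most-significant first: 0xE6B653C2.
0xE6B653C2 = 3870708674.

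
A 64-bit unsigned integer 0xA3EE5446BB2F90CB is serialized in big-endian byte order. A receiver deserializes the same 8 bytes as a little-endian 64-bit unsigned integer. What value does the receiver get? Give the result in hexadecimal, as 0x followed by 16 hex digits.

Stored big-endian, the bytes at ascending addresses are A3 EE 54 46 BB 2F 90 CB.
Read back as little-endian, the first byte is least significant, giving 0xCB902FBB4654EEA3.

0xCB902FBB4654EEA3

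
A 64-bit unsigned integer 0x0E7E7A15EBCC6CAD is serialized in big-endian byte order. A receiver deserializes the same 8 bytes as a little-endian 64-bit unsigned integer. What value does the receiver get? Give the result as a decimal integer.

Stored big-endian, the bytes at ascending addresses are 0E 7E 7A 15 EB CC 6C AD.
Read back as little-endian, the first byte is least significant, giving 0xAD6CCCEB157A7E0E.
0xAD6CCCEB157A7E0E = 12496588376096013838.

12496588376096013838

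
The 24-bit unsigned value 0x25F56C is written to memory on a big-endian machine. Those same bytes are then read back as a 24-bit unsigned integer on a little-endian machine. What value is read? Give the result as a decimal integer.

Stored big-endian, the bytes at ascending addresses are 25 F5 6C.
Read back as little-endian, the first byte is least significant, giving 0x6CF525.
0x6CF525 = 7140645.

7140645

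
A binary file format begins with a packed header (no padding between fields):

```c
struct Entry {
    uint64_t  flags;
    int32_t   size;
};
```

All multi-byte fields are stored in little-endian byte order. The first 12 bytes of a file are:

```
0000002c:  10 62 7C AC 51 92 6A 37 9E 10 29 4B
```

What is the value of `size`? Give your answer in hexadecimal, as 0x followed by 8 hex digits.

`size` follows `flags` (8 bytes), so it starts at byte offset 8 and occupies 4 bytes.
Bytes at offsets 8..11: 9E 10 29 4B.
In little-endian order the low byte comes first in memory.
Reassemble most-significant byte first: 4B 29 10 9E → 0x4B29109E.

0x4B29109E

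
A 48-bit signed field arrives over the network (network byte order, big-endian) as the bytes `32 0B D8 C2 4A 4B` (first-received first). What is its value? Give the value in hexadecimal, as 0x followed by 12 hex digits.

In big-endian order the high byte comes first in memory.
The bytes are already most-significant first: 0x320BD8C24A4B.

0x320BD8C24A4B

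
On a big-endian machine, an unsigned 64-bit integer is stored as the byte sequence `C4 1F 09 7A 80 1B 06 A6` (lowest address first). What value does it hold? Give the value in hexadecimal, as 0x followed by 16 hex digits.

0xC41F097A801B06A6

Big-endian: lowest address holds the most-significant byte.
The bytes are already most-significant first: 0xC41F097A801B06A6.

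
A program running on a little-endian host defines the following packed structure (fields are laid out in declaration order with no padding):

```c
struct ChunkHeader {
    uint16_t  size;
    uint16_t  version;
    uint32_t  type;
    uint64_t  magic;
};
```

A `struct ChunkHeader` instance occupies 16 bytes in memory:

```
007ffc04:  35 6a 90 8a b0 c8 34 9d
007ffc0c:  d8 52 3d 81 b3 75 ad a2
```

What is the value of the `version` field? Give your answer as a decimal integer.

35472

`version` follows `size` (2 bytes), so it starts at byte offset 2 and occupies 2 bytes.
Bytes at offsets 2..3: 90 8A.
In little-endian order the low byte comes first in memory.
Reassemble most-significant byte first: 8A 90 → 0x8A90.
0x8A90 = 35472.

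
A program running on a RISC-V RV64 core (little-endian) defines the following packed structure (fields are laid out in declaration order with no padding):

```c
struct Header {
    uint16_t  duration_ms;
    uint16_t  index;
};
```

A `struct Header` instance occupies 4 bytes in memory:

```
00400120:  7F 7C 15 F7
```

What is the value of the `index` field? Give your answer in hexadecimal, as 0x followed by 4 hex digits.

`index` follows `duration_ms` (2 bytes), so it starts at byte offset 2 and occupies 2 bytes.
Bytes at offsets 2..3: 15 F7.
Little-endian: lowest address holds the least-significant byte.
Reassemble most-significant byte first: F7 15 → 0xF715.

0xF715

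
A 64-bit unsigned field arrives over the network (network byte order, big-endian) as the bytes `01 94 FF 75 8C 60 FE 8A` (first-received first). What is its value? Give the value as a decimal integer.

113996770922528394

In big-endian order the high byte comes first in memory.
The bytes are already most-significant first: 0x0194FF758C60FE8A.
0x0194FF758C60FE8A = 113996770922528394.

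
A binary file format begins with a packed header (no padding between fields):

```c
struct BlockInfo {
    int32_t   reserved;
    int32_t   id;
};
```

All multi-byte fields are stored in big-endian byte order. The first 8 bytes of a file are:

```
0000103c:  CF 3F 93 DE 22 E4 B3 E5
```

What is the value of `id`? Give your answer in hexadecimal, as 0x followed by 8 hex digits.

`id` follows `reserved` (4 bytes), so it starts at byte offset 4 and occupies 4 bytes.
Bytes at offsets 4..7: 22 E4 B3 E5.
In big-endian order the high byte comes first in memory.
The bytes are already most-significant first: 0x22E4B3E5.

0x22E4B3E5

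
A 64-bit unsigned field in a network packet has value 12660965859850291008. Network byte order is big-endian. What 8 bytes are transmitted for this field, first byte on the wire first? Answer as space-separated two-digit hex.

12660965859850291008 in hexadecimal, padded to 64 bits, is 0xAFB4C95E6DB98740.
Split into bytes (most-significant first): AF B4 C9 5E 6D B9 87 40.
Big-endian: lowest address holds the most-significant byte.
So the memory order matches the most-significant-first order: AF B4 C9 5E 6D B9 87 40.

AF B4 C9 5E 6D B9 87 40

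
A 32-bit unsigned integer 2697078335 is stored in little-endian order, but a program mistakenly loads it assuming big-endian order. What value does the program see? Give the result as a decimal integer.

2697078335 in 32-bit hexadecimal is 0xA0C2263F.
Stored little-endian, the bytes at ascending addresses are 3F 26 C2 A0.
Read back as big-endian, the last byte is least significant, giving 0x3F26C2A0.
0x3F26C2A0 = 1059504800.

1059504800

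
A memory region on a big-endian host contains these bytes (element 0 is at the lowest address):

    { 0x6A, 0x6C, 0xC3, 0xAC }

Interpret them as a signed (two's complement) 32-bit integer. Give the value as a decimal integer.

1785512876

Big-endian stores the most-significant byte at the lowest address.
The bytes are already most-significant first: 0x6A6CC3AC.
0x6A6CC3AC = 1785512876.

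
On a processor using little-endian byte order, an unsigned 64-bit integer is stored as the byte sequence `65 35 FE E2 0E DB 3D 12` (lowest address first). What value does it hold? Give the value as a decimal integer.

1314447523246388581

In little-endian order the low byte comes first in memory.
Reassemble most-significant byte first: 12 3D DB 0E E2 FE 35 65 → 0x123DDB0EE2FE3565.
0x123DDB0EE2FE3565 = 1314447523246388581.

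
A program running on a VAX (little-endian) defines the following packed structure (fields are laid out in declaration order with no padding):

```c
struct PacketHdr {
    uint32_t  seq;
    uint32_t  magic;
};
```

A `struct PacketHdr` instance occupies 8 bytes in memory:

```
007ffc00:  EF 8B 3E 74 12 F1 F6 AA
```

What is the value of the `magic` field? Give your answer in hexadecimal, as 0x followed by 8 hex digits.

`magic` follows `seq` (4 bytes), so it starts at byte offset 4 and occupies 4 bytes.
Bytes at offsets 4..7: 12 F1 F6 AA.
Little-endian: lowest address holds the least-significant byte.
Reassemble most-significant byte first: AA F6 F1 12 → 0xAAF6F112.

0xAAF6F112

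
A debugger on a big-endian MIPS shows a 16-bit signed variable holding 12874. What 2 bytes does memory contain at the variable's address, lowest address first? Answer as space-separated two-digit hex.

32 4A

12874 in hexadecimal, padded to 16 bits, is 0x324A.
Split into bytes (most-significant first): 32 4A.
In big-endian order the high byte comes first in memory.
So the memory order matches the most-significant-first order: 32 4A.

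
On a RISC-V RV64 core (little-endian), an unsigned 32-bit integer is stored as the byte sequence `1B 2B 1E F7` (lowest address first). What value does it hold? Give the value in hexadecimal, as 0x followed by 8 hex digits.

Little-endian: lowest address holds the least-significant byte.
Reassemble most-significant byte first: F7 1E 2B 1B → 0xF71E2B1B.

0xF71E2B1B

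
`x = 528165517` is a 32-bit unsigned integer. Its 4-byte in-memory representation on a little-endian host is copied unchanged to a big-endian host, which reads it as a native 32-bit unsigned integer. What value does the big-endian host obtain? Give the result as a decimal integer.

528165517 in 32-bit hexadecimal is 0x1F7B2A8D.
Stored little-endian, the bytes at ascending addresses are 8D 2A 7B 1F.
Read back as big-endian, the last byte is least significant, giving 0x8D2A7B1F.
0x8D2A7B1F = 2368371487.

2368371487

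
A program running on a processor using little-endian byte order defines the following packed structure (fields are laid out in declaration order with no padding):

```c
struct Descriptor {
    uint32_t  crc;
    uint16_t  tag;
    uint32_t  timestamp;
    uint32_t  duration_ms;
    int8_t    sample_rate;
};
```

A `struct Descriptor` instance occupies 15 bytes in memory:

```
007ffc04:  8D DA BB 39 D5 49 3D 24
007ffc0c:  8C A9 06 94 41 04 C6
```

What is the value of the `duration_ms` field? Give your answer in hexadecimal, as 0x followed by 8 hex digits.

0x04419406

`duration_ms` follows `crc` (4 B), `tag` (2 B), `timestamp` (4 B), so it starts at offset 4 + 2 + 4 = 10 and occupies 4 bytes.
Bytes at offsets 10..13: 06 94 41 04.
Little-endian: lowest address holds the least-significant byte.
Reassemble most-significant byte first: 04 41 94 06 → 0x04419406.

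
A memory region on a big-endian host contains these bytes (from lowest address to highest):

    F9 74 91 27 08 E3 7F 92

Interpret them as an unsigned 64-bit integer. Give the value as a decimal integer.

17975151609581371282

In big-endian order the high byte comes first in memory.
The bytes are already most-significant first: 0xF974912708E37F92.
0xF974912708E37F92 = 17975151609581371282.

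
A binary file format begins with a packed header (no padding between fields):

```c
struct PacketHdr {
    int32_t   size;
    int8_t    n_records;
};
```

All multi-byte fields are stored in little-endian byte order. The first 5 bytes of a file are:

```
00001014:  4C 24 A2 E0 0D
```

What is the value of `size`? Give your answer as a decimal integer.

`size` is the first field, at byte offset 0, occupying 4 bytes.
Bytes at offsets 0..3: 4C 24 A2 E0.
Little-endian: lowest address holds the least-significant byte.
Reassemble most-significant byte first: E0 A2 24 4C → 0xE0A2244C.
Top bit is set, so as a signed 32-bit value this is 0xE0A2244C − 2^32 = -526244788.

-526244788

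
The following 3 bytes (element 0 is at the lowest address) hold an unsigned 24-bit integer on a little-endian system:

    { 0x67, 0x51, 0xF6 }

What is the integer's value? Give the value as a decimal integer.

16142695

Little-endian stores the least-significant byte at the lowest address.
Reassemble most-significant byte first: F6 51 67 → 0xF65167.
0xF65167 = 16142695.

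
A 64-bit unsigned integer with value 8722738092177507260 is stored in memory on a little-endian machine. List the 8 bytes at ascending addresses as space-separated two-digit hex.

8722738092177507260 in hexadecimal, padded to 64 bits, is 0x790D64146D0243BC.
Split into bytes (most-significant first): 79 0D 64 14 6D 02 43 BC.
In little-endian order the low byte comes first in memory.
So at ascending addresses the bytes are BC 43 02 6D 14 64 0D 79.

BC 43 02 6D 14 64 0D 79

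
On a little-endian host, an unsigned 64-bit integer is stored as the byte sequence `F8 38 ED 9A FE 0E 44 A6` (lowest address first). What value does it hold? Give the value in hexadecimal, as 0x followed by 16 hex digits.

Little-endian stores the least-significant byte at the lowest address.
Reassemble most-significant byte first: A6 44 0E FE 9A ED 38 F8 → 0xA6440EFE9AED38F8.

0xA6440EFE9AED38F8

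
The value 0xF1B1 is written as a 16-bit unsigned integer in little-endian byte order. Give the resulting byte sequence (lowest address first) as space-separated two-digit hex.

Split into bytes (most-significant first): F1 B1.
Little-endian: lowest address holds the least-significant byte.
So at ascending addresses the bytes are B1 F1.

B1 F1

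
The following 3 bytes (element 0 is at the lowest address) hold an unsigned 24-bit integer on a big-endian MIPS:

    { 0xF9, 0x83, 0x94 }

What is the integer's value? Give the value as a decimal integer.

In big-endian order the high byte comes first in memory.
The bytes are already most-significant first: 0xF98394.
0xF98394 = 16352148.

16352148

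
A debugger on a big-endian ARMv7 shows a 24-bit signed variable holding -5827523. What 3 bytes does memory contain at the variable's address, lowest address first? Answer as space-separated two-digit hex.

Two's complement of -5827523 in 24 bits: 5827523 = 0x58EBC3; invert → 0xA7143C; add 1 → 0xA7143D.
Split into bytes (most-significant first): A7 14 3D.
Big-endian: lowest address holds the most-significant byte.
So the memory order matches the most-significant-first order: A7 14 3D.

A7 14 3D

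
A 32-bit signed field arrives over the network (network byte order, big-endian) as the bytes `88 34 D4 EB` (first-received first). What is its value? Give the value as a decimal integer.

-2009803541

In big-endian order the high byte comes first in memory.
The bytes are already most-significant first: 0x8834D4EB.
Top bit is set, so as a signed 32-bit value this is 0x8834D4EB − 2^32 = -2009803541.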